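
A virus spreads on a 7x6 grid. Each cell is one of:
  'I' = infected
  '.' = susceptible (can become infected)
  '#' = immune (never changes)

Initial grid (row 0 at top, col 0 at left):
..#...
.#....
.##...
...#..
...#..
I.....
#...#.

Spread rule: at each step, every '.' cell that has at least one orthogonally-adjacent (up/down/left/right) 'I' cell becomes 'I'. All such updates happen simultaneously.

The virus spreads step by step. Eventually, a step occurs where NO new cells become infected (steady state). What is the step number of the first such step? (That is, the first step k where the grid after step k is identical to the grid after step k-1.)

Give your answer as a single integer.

Step 0 (initial): 1 infected
Step 1: +2 new -> 3 infected
Step 2: +4 new -> 7 infected
Step 3: +5 new -> 12 infected
Step 4: +4 new -> 16 infected
Step 5: +3 new -> 19 infected
Step 6: +4 new -> 23 infected
Step 7: +2 new -> 25 infected
Step 8: +3 new -> 28 infected
Step 9: +3 new -> 31 infected
Step 10: +3 new -> 34 infected
Step 11: +0 new -> 34 infected

Answer: 11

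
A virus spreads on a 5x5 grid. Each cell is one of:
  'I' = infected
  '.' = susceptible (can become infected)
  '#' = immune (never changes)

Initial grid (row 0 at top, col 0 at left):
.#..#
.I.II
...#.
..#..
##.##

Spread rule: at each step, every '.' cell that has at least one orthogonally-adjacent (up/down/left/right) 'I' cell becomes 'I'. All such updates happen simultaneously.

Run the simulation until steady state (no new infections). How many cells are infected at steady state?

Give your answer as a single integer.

Step 0 (initial): 3 infected
Step 1: +5 new -> 8 infected
Step 2: +6 new -> 14 infected
Step 3: +2 new -> 16 infected
Step 4: +0 new -> 16 infected

Answer: 16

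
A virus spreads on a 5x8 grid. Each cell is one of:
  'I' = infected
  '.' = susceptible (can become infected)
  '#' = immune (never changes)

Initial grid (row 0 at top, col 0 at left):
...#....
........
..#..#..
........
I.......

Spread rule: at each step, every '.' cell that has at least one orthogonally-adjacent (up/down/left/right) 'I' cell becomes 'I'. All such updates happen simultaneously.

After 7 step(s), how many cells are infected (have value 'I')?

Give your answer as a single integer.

Answer: 27

Derivation:
Step 0 (initial): 1 infected
Step 1: +2 new -> 3 infected
Step 2: +3 new -> 6 infected
Step 3: +4 new -> 10 infected
Step 4: +4 new -> 14 infected
Step 5: +5 new -> 19 infected
Step 6: +5 new -> 24 infected
Step 7: +3 new -> 27 infected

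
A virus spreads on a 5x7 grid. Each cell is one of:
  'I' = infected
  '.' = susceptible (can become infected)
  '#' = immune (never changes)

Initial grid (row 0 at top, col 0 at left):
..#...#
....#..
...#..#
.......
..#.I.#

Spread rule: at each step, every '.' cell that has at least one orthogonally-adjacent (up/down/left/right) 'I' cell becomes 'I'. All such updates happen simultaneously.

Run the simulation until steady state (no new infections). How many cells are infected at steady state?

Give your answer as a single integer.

Answer: 28

Derivation:
Step 0 (initial): 1 infected
Step 1: +3 new -> 4 infected
Step 2: +3 new -> 7 infected
Step 3: +3 new -> 10 infected
Step 4: +3 new -> 13 infected
Step 5: +6 new -> 19 infected
Step 6: +5 new -> 24 infected
Step 7: +3 new -> 27 infected
Step 8: +1 new -> 28 infected
Step 9: +0 new -> 28 infected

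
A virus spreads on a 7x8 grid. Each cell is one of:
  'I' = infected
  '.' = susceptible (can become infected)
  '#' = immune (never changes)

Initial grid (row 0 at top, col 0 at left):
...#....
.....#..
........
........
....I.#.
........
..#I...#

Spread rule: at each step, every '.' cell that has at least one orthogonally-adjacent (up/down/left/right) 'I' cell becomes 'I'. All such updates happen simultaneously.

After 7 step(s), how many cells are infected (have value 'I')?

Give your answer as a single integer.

Answer: 50

Derivation:
Step 0 (initial): 2 infected
Step 1: +6 new -> 8 infected
Step 2: +7 new -> 15 infected
Step 3: +9 new -> 24 infected
Step 4: +10 new -> 34 infected
Step 5: +8 new -> 42 infected
Step 6: +5 new -> 47 infected
Step 7: +3 new -> 50 infected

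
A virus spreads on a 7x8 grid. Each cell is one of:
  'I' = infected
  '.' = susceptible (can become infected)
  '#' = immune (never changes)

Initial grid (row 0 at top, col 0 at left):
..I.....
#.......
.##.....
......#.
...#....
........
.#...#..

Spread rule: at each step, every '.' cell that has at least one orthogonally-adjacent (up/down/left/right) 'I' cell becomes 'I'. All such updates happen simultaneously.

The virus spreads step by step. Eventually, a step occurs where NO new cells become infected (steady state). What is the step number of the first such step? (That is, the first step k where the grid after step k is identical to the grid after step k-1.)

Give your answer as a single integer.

Step 0 (initial): 1 infected
Step 1: +3 new -> 4 infected
Step 2: +4 new -> 8 infected
Step 3: +3 new -> 11 infected
Step 4: +4 new -> 15 infected
Step 5: +5 new -> 20 infected
Step 6: +6 new -> 26 infected
Step 7: +6 new -> 32 infected
Step 8: +9 new -> 41 infected
Step 9: +4 new -> 45 infected
Step 10: +3 new -> 48 infected
Step 11: +1 new -> 49 infected
Step 12: +0 new -> 49 infected

Answer: 12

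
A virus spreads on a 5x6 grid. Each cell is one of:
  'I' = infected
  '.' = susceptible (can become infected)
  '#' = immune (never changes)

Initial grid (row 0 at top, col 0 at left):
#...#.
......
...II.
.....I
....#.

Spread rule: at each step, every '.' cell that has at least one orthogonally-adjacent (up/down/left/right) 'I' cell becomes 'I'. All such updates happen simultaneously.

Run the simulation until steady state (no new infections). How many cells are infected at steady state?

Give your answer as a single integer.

Step 0 (initial): 3 infected
Step 1: +7 new -> 10 infected
Step 2: +6 new -> 16 infected
Step 3: +6 new -> 22 infected
Step 4: +4 new -> 26 infected
Step 5: +1 new -> 27 infected
Step 6: +0 new -> 27 infected

Answer: 27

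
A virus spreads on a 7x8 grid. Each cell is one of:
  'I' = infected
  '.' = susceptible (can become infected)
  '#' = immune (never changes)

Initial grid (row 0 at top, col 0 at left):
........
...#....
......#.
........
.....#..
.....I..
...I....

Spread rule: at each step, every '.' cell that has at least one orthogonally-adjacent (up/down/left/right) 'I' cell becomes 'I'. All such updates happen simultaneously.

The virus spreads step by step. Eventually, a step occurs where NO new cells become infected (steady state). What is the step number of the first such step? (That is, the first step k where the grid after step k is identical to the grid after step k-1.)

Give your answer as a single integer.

Answer: 10

Derivation:
Step 0 (initial): 2 infected
Step 1: +6 new -> 8 infected
Step 2: +7 new -> 15 infected
Step 3: +8 new -> 23 infected
Step 4: +7 new -> 30 infected
Step 5: +6 new -> 36 infected
Step 6: +6 new -> 42 infected
Step 7: +7 new -> 49 infected
Step 8: +3 new -> 52 infected
Step 9: +1 new -> 53 infected
Step 10: +0 new -> 53 infected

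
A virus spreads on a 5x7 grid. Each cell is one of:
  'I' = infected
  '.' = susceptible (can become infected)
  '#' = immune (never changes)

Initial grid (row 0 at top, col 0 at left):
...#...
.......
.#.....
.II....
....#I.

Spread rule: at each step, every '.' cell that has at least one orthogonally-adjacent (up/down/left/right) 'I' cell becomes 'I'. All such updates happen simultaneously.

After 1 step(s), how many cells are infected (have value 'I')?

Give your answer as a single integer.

Answer: 10

Derivation:
Step 0 (initial): 3 infected
Step 1: +7 new -> 10 infected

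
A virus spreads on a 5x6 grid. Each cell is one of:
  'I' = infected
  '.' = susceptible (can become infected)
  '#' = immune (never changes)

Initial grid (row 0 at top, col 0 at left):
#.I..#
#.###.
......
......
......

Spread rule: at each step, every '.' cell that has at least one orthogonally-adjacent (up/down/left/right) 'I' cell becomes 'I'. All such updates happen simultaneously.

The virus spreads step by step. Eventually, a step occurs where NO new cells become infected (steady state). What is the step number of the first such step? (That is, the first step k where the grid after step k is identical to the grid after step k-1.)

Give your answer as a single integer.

Answer: 10

Derivation:
Step 0 (initial): 1 infected
Step 1: +2 new -> 3 infected
Step 2: +2 new -> 5 infected
Step 3: +1 new -> 6 infected
Step 4: +3 new -> 9 infected
Step 5: +4 new -> 13 infected
Step 6: +4 new -> 17 infected
Step 7: +3 new -> 20 infected
Step 8: +3 new -> 23 infected
Step 9: +1 new -> 24 infected
Step 10: +0 new -> 24 infected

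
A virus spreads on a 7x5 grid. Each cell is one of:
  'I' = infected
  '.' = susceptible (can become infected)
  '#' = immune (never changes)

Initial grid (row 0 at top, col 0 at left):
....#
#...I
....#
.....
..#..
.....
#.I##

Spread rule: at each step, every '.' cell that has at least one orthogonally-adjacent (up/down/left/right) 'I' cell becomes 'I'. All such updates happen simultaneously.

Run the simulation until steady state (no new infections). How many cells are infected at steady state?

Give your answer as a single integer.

Answer: 28

Derivation:
Step 0 (initial): 2 infected
Step 1: +3 new -> 5 infected
Step 2: +5 new -> 10 infected
Step 3: +8 new -> 18 infected
Step 4: +7 new -> 25 infected
Step 5: +3 new -> 28 infected
Step 6: +0 new -> 28 infected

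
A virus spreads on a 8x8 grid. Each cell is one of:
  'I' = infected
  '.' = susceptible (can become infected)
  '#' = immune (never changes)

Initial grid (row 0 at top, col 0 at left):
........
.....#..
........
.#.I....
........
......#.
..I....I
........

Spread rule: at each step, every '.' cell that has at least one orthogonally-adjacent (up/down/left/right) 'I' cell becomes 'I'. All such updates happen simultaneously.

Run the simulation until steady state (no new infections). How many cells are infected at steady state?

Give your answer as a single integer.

Answer: 61

Derivation:
Step 0 (initial): 3 infected
Step 1: +11 new -> 14 infected
Step 2: +15 new -> 29 infected
Step 3: +16 new -> 45 infected
Step 4: +7 new -> 52 infected
Step 5: +6 new -> 58 infected
Step 6: +3 new -> 61 infected
Step 7: +0 new -> 61 infected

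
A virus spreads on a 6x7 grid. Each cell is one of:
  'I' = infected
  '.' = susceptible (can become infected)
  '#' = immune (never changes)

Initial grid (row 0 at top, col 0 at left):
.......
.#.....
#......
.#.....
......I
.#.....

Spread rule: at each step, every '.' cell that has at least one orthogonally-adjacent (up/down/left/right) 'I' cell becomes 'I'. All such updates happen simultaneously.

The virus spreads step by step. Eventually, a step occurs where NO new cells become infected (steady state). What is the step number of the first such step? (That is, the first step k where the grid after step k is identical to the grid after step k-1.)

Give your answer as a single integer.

Step 0 (initial): 1 infected
Step 1: +3 new -> 4 infected
Step 2: +4 new -> 8 infected
Step 3: +5 new -> 13 infected
Step 4: +6 new -> 19 infected
Step 5: +6 new -> 25 infected
Step 6: +4 new -> 29 infected
Step 7: +5 new -> 34 infected
Step 8: +1 new -> 35 infected
Step 9: +1 new -> 36 infected
Step 10: +1 new -> 37 infected
Step 11: +1 new -> 38 infected
Step 12: +0 new -> 38 infected

Answer: 12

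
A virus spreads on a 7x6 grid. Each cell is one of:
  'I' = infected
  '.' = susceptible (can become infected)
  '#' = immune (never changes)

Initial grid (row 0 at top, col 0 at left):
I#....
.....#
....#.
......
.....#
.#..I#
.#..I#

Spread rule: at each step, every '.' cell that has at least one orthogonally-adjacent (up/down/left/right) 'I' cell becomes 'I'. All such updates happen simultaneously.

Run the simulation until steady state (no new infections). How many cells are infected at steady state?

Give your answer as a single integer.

Answer: 34

Derivation:
Step 0 (initial): 3 infected
Step 1: +4 new -> 7 infected
Step 2: +6 new -> 13 infected
Step 3: +6 new -> 19 infected
Step 4: +9 new -> 28 infected
Step 5: +3 new -> 31 infected
Step 6: +2 new -> 33 infected
Step 7: +1 new -> 34 infected
Step 8: +0 new -> 34 infected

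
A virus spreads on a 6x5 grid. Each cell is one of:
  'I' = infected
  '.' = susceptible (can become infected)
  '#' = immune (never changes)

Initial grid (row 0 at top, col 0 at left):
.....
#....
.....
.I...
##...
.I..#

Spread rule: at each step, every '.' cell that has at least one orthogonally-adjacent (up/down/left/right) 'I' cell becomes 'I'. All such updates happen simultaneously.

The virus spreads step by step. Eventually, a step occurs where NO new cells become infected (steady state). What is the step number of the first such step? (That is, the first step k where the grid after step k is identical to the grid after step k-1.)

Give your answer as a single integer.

Step 0 (initial): 2 infected
Step 1: +5 new -> 7 infected
Step 2: +6 new -> 13 infected
Step 3: +5 new -> 18 infected
Step 4: +5 new -> 23 infected
Step 5: +2 new -> 25 infected
Step 6: +1 new -> 26 infected
Step 7: +0 new -> 26 infected

Answer: 7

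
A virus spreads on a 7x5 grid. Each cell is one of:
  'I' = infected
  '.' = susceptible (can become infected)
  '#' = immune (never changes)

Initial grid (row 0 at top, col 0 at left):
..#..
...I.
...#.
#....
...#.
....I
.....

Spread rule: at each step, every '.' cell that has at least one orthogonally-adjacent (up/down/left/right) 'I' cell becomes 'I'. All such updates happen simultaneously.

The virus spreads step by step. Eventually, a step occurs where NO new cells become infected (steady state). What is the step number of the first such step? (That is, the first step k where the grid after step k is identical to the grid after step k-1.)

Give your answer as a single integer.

Step 0 (initial): 2 infected
Step 1: +6 new -> 8 infected
Step 2: +7 new -> 15 infected
Step 3: +8 new -> 23 infected
Step 4: +6 new -> 29 infected
Step 5: +2 new -> 31 infected
Step 6: +0 new -> 31 infected

Answer: 6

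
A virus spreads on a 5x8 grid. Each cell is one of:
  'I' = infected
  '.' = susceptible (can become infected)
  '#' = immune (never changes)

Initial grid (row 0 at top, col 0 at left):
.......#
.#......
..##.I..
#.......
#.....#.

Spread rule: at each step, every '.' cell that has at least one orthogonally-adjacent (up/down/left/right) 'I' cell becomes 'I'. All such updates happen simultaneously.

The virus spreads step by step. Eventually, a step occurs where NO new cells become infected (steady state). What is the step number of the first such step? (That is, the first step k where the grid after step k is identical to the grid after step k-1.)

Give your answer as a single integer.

Answer: 9

Derivation:
Step 0 (initial): 1 infected
Step 1: +4 new -> 5 infected
Step 2: +7 new -> 12 infected
Step 3: +7 new -> 19 infected
Step 4: +5 new -> 24 infected
Step 5: +3 new -> 27 infected
Step 6: +3 new -> 30 infected
Step 7: +2 new -> 32 infected
Step 8: +1 new -> 33 infected
Step 9: +0 new -> 33 infected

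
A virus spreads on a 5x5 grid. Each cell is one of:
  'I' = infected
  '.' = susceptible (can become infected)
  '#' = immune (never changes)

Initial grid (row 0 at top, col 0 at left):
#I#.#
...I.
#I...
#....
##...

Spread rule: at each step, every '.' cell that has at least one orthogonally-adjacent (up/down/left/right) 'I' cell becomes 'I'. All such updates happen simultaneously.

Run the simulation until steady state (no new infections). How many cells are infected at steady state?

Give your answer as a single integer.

Answer: 18

Derivation:
Step 0 (initial): 3 infected
Step 1: +7 new -> 10 infected
Step 2: +4 new -> 14 infected
Step 3: +3 new -> 17 infected
Step 4: +1 new -> 18 infected
Step 5: +0 new -> 18 infected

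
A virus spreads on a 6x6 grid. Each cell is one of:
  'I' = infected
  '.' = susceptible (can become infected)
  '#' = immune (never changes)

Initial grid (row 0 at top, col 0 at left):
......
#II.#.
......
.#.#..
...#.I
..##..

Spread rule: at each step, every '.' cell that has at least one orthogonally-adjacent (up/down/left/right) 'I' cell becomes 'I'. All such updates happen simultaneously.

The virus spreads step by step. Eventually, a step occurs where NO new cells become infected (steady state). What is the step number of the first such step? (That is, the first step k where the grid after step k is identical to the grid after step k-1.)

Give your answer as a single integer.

Answer: 6

Derivation:
Step 0 (initial): 3 infected
Step 1: +8 new -> 11 infected
Step 2: +8 new -> 19 infected
Step 3: +5 new -> 24 infected
Step 4: +3 new -> 27 infected
Step 5: +2 new -> 29 infected
Step 6: +0 new -> 29 infected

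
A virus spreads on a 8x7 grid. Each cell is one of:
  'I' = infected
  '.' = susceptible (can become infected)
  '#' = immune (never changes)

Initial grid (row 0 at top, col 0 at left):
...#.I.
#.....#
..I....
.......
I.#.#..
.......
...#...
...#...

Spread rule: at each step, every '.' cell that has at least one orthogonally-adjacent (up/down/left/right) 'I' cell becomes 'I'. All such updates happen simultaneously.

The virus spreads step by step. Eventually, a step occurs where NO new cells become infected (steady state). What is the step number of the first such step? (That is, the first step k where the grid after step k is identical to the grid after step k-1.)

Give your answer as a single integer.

Answer: 9

Derivation:
Step 0 (initial): 3 infected
Step 1: +10 new -> 13 infected
Step 2: +11 new -> 24 infected
Step 3: +8 new -> 32 infected
Step 4: +6 new -> 38 infected
Step 5: +4 new -> 42 infected
Step 6: +3 new -> 45 infected
Step 7: +3 new -> 48 infected
Step 8: +1 new -> 49 infected
Step 9: +0 new -> 49 infected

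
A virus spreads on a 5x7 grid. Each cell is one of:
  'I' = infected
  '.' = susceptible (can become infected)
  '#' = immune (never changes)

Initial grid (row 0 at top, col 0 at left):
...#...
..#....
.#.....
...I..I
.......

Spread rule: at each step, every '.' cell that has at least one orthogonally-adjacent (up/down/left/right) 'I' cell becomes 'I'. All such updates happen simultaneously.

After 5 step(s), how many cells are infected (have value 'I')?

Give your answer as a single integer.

Answer: 28

Derivation:
Step 0 (initial): 2 infected
Step 1: +7 new -> 9 infected
Step 2: +9 new -> 18 infected
Step 3: +5 new -> 23 infected
Step 4: +4 new -> 27 infected
Step 5: +1 new -> 28 infected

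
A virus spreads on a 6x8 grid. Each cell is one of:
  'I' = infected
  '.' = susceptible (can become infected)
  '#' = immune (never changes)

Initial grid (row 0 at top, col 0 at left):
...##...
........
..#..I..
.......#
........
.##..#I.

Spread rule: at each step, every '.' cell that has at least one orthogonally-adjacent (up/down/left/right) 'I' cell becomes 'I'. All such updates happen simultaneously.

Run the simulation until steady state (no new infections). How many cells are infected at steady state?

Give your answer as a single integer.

Answer: 41

Derivation:
Step 0 (initial): 2 infected
Step 1: +6 new -> 8 infected
Step 2: +9 new -> 17 infected
Step 3: +5 new -> 22 infected
Step 4: +5 new -> 27 infected
Step 5: +5 new -> 32 infected
Step 6: +5 new -> 37 infected
Step 7: +3 new -> 40 infected
Step 8: +1 new -> 41 infected
Step 9: +0 new -> 41 infected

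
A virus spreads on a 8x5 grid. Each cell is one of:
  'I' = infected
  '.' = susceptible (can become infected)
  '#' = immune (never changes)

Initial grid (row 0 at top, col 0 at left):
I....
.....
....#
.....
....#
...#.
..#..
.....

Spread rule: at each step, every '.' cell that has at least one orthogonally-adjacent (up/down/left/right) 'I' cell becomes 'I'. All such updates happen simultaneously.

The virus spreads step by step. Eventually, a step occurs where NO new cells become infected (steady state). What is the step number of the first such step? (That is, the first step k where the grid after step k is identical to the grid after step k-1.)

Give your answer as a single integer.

Answer: 14

Derivation:
Step 0 (initial): 1 infected
Step 1: +2 new -> 3 infected
Step 2: +3 new -> 6 infected
Step 3: +4 new -> 10 infected
Step 4: +5 new -> 15 infected
Step 5: +5 new -> 20 infected
Step 6: +4 new -> 24 infected
Step 7: +5 new -> 29 infected
Step 8: +1 new -> 30 infected
Step 9: +1 new -> 31 infected
Step 10: +1 new -> 32 infected
Step 11: +2 new -> 34 infected
Step 12: +1 new -> 35 infected
Step 13: +1 new -> 36 infected
Step 14: +0 new -> 36 infected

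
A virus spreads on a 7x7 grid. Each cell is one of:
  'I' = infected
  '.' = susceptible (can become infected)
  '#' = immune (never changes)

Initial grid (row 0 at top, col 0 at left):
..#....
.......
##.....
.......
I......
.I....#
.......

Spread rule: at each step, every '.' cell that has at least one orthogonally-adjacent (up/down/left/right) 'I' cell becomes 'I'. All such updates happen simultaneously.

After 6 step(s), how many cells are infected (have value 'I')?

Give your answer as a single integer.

Step 0 (initial): 2 infected
Step 1: +5 new -> 7 infected
Step 2: +5 new -> 12 infected
Step 3: +4 new -> 16 infected
Step 4: +5 new -> 21 infected
Step 5: +5 new -> 26 infected
Step 6: +6 new -> 32 infected

Answer: 32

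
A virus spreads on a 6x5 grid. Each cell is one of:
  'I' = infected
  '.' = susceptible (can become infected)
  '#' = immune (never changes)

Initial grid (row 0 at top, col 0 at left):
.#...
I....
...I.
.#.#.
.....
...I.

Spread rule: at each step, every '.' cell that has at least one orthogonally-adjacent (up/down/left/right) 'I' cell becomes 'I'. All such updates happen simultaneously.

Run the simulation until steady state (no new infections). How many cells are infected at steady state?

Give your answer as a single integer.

Step 0 (initial): 3 infected
Step 1: +9 new -> 12 infected
Step 2: +10 new -> 22 infected
Step 3: +5 new -> 27 infected
Step 4: +0 new -> 27 infected

Answer: 27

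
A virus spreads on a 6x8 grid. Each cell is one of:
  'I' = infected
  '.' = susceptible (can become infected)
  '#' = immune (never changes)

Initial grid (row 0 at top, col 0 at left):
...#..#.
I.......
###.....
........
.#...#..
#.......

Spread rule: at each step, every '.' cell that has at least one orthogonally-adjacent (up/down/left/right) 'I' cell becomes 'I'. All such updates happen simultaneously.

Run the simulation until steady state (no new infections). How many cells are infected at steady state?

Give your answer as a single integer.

Step 0 (initial): 1 infected
Step 1: +2 new -> 3 infected
Step 2: +2 new -> 5 infected
Step 3: +2 new -> 7 infected
Step 4: +2 new -> 9 infected
Step 5: +4 new -> 13 infected
Step 6: +6 new -> 19 infected
Step 7: +7 new -> 26 infected
Step 8: +6 new -> 32 infected
Step 9: +5 new -> 37 infected
Step 10: +2 new -> 39 infected
Step 11: +1 new -> 40 infected
Step 12: +0 new -> 40 infected

Answer: 40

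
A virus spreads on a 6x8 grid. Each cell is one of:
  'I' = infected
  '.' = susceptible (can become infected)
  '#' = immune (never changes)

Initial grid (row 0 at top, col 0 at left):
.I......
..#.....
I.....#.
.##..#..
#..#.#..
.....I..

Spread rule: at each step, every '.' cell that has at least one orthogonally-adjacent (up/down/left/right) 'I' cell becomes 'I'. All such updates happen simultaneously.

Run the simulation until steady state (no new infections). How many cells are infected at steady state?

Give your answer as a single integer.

Answer: 40

Derivation:
Step 0 (initial): 3 infected
Step 1: +8 new -> 11 infected
Step 2: +6 new -> 17 infected
Step 3: +7 new -> 24 infected
Step 4: +7 new -> 31 infected
Step 5: +6 new -> 37 infected
Step 6: +3 new -> 40 infected
Step 7: +0 new -> 40 infected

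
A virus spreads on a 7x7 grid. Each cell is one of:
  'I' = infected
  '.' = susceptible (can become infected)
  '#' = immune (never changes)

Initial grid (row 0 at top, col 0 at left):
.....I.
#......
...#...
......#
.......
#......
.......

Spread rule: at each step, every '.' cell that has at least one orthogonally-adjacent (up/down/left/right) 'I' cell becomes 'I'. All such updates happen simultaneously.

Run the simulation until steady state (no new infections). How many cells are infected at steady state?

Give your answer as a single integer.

Step 0 (initial): 1 infected
Step 1: +3 new -> 4 infected
Step 2: +4 new -> 8 infected
Step 3: +5 new -> 13 infected
Step 4: +4 new -> 17 infected
Step 5: +7 new -> 24 infected
Step 6: +6 new -> 30 infected
Step 7: +6 new -> 36 infected
Step 8: +4 new -> 40 infected
Step 9: +3 new -> 43 infected
Step 10: +1 new -> 44 infected
Step 11: +1 new -> 45 infected
Step 12: +0 new -> 45 infected

Answer: 45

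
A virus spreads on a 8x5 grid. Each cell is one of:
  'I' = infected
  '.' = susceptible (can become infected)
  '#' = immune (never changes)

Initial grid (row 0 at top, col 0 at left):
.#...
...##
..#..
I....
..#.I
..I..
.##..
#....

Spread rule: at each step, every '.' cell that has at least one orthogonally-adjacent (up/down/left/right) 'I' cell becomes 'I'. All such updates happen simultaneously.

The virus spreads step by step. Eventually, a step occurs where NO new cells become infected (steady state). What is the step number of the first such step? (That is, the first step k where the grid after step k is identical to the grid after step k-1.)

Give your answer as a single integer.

Answer: 8

Derivation:
Step 0 (initial): 3 infected
Step 1: +8 new -> 11 infected
Step 2: +9 new -> 20 infected
Step 3: +6 new -> 26 infected
Step 4: +2 new -> 28 infected
Step 5: +2 new -> 30 infected
Step 6: +1 new -> 31 infected
Step 7: +1 new -> 32 infected
Step 8: +0 new -> 32 infected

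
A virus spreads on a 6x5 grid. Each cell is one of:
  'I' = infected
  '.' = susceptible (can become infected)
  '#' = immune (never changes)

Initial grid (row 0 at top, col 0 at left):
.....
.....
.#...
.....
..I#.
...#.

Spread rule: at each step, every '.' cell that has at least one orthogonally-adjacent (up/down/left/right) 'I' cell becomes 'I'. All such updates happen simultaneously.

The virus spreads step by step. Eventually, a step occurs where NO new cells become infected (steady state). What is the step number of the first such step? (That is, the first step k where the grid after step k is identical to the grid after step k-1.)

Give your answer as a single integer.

Step 0 (initial): 1 infected
Step 1: +3 new -> 4 infected
Step 2: +5 new -> 9 infected
Step 3: +5 new -> 14 infected
Step 4: +6 new -> 20 infected
Step 5: +5 new -> 25 infected
Step 6: +2 new -> 27 infected
Step 7: +0 new -> 27 infected

Answer: 7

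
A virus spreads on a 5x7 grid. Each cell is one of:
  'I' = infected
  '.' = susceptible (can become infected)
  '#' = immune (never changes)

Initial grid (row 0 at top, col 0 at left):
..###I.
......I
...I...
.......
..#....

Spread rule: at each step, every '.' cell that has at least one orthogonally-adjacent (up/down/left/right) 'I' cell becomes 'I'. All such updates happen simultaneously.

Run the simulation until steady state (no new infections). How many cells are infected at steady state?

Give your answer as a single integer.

Step 0 (initial): 3 infected
Step 1: +7 new -> 10 infected
Step 2: +8 new -> 18 infected
Step 3: +6 new -> 24 infected
Step 4: +5 new -> 29 infected
Step 5: +2 new -> 31 infected
Step 6: +0 new -> 31 infected

Answer: 31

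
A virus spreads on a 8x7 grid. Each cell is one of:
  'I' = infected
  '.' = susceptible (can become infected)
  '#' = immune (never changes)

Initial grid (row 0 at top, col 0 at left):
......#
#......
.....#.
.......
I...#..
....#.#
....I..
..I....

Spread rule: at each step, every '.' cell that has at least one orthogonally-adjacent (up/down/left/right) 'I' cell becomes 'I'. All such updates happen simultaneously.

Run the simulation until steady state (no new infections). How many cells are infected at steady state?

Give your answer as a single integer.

Step 0 (initial): 3 infected
Step 1: +9 new -> 12 infected
Step 2: +12 new -> 24 infected
Step 3: +5 new -> 29 infected
Step 4: +5 new -> 34 infected
Step 5: +5 new -> 39 infected
Step 6: +5 new -> 44 infected
Step 7: +3 new -> 47 infected
Step 8: +2 new -> 49 infected
Step 9: +1 new -> 50 infected
Step 10: +0 new -> 50 infected

Answer: 50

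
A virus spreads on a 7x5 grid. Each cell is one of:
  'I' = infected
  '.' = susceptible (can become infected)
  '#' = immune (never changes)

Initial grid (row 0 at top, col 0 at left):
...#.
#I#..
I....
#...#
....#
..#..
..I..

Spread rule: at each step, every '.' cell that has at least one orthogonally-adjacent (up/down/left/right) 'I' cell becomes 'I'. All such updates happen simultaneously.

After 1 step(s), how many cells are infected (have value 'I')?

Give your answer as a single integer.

Step 0 (initial): 3 infected
Step 1: +4 new -> 7 infected

Answer: 7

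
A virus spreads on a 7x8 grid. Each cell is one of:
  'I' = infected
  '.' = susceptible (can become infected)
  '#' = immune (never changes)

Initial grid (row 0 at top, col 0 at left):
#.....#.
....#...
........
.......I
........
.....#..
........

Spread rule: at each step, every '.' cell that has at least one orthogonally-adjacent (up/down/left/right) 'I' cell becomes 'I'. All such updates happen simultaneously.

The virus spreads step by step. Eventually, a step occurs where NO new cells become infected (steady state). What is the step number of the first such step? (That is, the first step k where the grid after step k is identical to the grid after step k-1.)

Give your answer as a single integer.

Answer: 11

Derivation:
Step 0 (initial): 1 infected
Step 1: +3 new -> 4 infected
Step 2: +5 new -> 9 infected
Step 3: +7 new -> 16 infected
Step 4: +5 new -> 21 infected
Step 5: +6 new -> 27 infected
Step 6: +7 new -> 34 infected
Step 7: +7 new -> 41 infected
Step 8: +6 new -> 47 infected
Step 9: +4 new -> 51 infected
Step 10: +1 new -> 52 infected
Step 11: +0 new -> 52 infected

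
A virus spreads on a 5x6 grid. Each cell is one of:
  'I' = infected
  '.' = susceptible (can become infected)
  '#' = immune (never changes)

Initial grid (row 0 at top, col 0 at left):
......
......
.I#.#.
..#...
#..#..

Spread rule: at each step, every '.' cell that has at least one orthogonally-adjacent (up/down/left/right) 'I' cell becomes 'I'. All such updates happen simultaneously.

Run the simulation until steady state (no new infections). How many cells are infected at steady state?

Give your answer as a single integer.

Answer: 25

Derivation:
Step 0 (initial): 1 infected
Step 1: +3 new -> 4 infected
Step 2: +5 new -> 9 infected
Step 3: +4 new -> 13 infected
Step 4: +3 new -> 16 infected
Step 5: +3 new -> 19 infected
Step 6: +3 new -> 22 infected
Step 7: +2 new -> 24 infected
Step 8: +1 new -> 25 infected
Step 9: +0 new -> 25 infected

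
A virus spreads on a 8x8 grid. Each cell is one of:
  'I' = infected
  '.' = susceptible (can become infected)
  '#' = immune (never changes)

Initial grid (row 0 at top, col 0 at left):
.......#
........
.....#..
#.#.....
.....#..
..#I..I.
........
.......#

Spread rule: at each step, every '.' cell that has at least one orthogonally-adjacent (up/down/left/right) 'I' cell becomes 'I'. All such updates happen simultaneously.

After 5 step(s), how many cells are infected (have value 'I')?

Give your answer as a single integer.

Step 0 (initial): 2 infected
Step 1: +7 new -> 9 infected
Step 2: +11 new -> 20 infected
Step 3: +10 new -> 30 infected
Step 4: +10 new -> 40 infected
Step 5: +9 new -> 49 infected

Answer: 49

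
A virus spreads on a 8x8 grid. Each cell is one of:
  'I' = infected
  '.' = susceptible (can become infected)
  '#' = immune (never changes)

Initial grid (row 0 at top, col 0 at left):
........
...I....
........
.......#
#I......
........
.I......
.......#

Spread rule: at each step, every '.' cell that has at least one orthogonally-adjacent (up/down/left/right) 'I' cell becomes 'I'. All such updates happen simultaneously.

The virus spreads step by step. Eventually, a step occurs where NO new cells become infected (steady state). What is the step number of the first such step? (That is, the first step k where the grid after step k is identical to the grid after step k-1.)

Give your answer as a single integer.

Answer: 8

Derivation:
Step 0 (initial): 3 infected
Step 1: +10 new -> 13 infected
Step 2: +16 new -> 29 infected
Step 3: +11 new -> 40 infected
Step 4: +9 new -> 49 infected
Step 5: +7 new -> 56 infected
Step 6: +4 new -> 60 infected
Step 7: +1 new -> 61 infected
Step 8: +0 new -> 61 infected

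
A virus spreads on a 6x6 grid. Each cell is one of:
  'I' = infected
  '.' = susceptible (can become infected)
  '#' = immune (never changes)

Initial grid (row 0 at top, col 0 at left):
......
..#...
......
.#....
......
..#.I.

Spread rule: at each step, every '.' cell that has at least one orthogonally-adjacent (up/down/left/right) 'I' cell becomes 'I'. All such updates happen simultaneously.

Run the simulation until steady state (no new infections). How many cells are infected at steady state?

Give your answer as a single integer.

Step 0 (initial): 1 infected
Step 1: +3 new -> 4 infected
Step 2: +3 new -> 7 infected
Step 3: +4 new -> 11 infected
Step 4: +5 new -> 16 infected
Step 5: +6 new -> 22 infected
Step 6: +5 new -> 27 infected
Step 7: +3 new -> 30 infected
Step 8: +2 new -> 32 infected
Step 9: +1 new -> 33 infected
Step 10: +0 new -> 33 infected

Answer: 33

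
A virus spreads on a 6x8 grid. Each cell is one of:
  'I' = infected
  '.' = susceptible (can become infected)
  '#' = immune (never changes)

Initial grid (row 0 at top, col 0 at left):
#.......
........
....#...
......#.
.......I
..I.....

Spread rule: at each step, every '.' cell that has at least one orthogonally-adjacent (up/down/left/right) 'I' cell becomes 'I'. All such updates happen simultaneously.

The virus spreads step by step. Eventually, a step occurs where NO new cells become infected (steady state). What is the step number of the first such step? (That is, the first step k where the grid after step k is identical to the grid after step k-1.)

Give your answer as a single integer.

Answer: 8

Derivation:
Step 0 (initial): 2 infected
Step 1: +6 new -> 8 infected
Step 2: +8 new -> 16 infected
Step 3: +9 new -> 25 infected
Step 4: +8 new -> 33 infected
Step 5: +6 new -> 39 infected
Step 6: +5 new -> 44 infected
Step 7: +1 new -> 45 infected
Step 8: +0 new -> 45 infected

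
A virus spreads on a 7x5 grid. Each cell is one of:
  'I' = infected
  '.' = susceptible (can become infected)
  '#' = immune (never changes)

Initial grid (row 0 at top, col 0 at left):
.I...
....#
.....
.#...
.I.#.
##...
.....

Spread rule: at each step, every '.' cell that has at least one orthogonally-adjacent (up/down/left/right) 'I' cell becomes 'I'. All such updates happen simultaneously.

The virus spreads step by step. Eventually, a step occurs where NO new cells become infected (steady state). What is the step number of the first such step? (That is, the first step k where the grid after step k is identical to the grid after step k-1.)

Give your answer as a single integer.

Answer: 6

Derivation:
Step 0 (initial): 2 infected
Step 1: +5 new -> 7 infected
Step 2: +7 new -> 14 infected
Step 3: +7 new -> 21 infected
Step 4: +5 new -> 26 infected
Step 5: +4 new -> 30 infected
Step 6: +0 new -> 30 infected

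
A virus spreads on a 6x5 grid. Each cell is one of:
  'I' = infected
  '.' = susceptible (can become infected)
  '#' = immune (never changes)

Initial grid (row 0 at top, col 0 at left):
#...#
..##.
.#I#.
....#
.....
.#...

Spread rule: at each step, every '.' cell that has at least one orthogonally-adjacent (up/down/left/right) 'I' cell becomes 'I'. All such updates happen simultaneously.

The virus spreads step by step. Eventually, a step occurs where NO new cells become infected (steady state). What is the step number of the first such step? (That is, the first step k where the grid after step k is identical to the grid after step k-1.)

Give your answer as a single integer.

Step 0 (initial): 1 infected
Step 1: +1 new -> 2 infected
Step 2: +3 new -> 5 infected
Step 3: +4 new -> 9 infected
Step 4: +4 new -> 13 infected
Step 5: +3 new -> 16 infected
Step 6: +1 new -> 17 infected
Step 7: +1 new -> 18 infected
Step 8: +1 new -> 19 infected
Step 9: +1 new -> 20 infected
Step 10: +0 new -> 20 infected

Answer: 10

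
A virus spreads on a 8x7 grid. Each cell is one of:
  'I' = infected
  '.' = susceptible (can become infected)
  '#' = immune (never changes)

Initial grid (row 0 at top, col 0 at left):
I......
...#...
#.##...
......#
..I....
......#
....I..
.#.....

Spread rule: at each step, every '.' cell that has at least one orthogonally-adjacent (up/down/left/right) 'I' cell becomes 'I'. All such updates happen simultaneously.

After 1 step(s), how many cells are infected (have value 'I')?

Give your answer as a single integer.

Answer: 13

Derivation:
Step 0 (initial): 3 infected
Step 1: +10 new -> 13 infected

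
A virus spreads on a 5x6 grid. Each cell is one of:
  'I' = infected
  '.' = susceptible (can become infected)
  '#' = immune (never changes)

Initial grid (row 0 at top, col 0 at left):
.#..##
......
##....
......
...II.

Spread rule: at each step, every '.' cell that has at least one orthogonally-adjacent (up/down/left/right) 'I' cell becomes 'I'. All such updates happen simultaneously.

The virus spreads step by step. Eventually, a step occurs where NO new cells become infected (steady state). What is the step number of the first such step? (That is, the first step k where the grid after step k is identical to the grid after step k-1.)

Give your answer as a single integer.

Answer: 8

Derivation:
Step 0 (initial): 2 infected
Step 1: +4 new -> 6 infected
Step 2: +5 new -> 11 infected
Step 3: +6 new -> 17 infected
Step 4: +4 new -> 21 infected
Step 5: +2 new -> 23 infected
Step 6: +1 new -> 24 infected
Step 7: +1 new -> 25 infected
Step 8: +0 new -> 25 infected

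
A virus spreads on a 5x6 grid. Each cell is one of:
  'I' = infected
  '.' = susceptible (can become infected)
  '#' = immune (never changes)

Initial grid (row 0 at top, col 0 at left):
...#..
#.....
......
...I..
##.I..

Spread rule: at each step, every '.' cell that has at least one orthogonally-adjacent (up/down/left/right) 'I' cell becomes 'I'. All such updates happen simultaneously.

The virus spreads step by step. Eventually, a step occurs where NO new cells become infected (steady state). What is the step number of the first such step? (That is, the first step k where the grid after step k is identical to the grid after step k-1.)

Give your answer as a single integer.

Step 0 (initial): 2 infected
Step 1: +5 new -> 7 infected
Step 2: +6 new -> 13 infected
Step 3: +5 new -> 18 infected
Step 4: +5 new -> 23 infected
Step 5: +2 new -> 25 infected
Step 6: +1 new -> 26 infected
Step 7: +0 new -> 26 infected

Answer: 7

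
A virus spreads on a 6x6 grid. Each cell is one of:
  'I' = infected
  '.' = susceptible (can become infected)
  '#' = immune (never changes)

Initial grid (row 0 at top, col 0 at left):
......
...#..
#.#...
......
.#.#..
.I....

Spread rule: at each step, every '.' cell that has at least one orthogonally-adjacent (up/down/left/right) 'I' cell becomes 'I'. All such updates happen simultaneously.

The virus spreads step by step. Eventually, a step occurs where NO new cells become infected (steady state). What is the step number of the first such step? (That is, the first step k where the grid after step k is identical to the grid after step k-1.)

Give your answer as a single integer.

Step 0 (initial): 1 infected
Step 1: +2 new -> 3 infected
Step 2: +3 new -> 6 infected
Step 3: +3 new -> 9 infected
Step 4: +4 new -> 13 infected
Step 5: +4 new -> 17 infected
Step 6: +3 new -> 20 infected
Step 7: +5 new -> 25 infected
Step 8: +4 new -> 29 infected
Step 9: +2 new -> 31 infected
Step 10: +0 new -> 31 infected

Answer: 10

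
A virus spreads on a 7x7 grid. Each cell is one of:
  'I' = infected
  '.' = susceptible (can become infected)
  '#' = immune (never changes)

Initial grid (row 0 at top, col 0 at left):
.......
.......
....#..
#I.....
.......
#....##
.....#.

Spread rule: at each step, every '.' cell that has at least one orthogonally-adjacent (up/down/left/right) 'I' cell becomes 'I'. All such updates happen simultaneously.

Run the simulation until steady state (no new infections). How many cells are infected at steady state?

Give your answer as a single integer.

Answer: 42

Derivation:
Step 0 (initial): 1 infected
Step 1: +3 new -> 4 infected
Step 2: +7 new -> 11 infected
Step 3: +8 new -> 19 infected
Step 4: +8 new -> 27 infected
Step 5: +7 new -> 34 infected
Step 6: +5 new -> 39 infected
Step 7: +2 new -> 41 infected
Step 8: +1 new -> 42 infected
Step 9: +0 new -> 42 infected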